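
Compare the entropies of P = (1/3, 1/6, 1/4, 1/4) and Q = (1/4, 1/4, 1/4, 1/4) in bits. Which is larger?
Q

Computing entropies in bits:
H(P) = 1.9591
H(Q) = 2.0000

Distribution Q has higher entropy.

Intuition: The distribution closer to uniform (more spread out) has higher entropy.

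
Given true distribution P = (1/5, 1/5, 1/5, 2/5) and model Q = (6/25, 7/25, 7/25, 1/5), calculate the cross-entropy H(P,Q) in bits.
2.0752 bits

Cross-entropy: H(P,Q) = -Σ p(x) log q(x)

Alternatively: H(P,Q) = H(P) + D_KL(P||Q)
H(P) = 1.9219 bits
D_KL(P||Q) = 0.1532 bits

H(P,Q) = 1.9219 + 0.1532 = 2.0752 bits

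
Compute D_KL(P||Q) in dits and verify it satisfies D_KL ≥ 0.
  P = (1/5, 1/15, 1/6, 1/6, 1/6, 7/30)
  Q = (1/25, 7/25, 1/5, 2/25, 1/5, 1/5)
0.1406 dits

KL divergence satisfies the Gibbs inequality: D_KL(P||Q) ≥ 0 for all distributions P, Q.

D_KL(P||Q) = Σ p(x) log(p(x)/q(x))
Term by term:
  x=0: 1/5 × log_10[(1/5)/(1/25)] = 0.1398
  x=1: 1/15 × log_10[(1/15)/(7/25)] = -0.0415
  x=2: 1/6 × log_10[(1/6)/(1/5)] = -0.0132
  x=3: 1/6 × log_10[(1/6)/(2/25)] = 0.0531
  x=4: 1/6 × log_10[(1/6)/(1/5)] = -0.0132
  x=5: 7/30 × log_10[(7/30)/(1/5)] = 0.0156
D_KL(P||Q) = 0.1406 dits

D_KL(P||Q) = 0.1406 ≥ 0 ✓

This non-negativity is a fundamental property: relative entropy cannot be negative because it measures how different Q is from P.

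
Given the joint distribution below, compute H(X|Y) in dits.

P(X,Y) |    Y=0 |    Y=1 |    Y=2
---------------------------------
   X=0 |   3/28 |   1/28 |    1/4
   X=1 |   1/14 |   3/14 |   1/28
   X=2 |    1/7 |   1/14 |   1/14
0.3909 dits

Using the chain rule: H(X|Y) = H(X,Y) - H(Y)

First, compute H(X,Y) = 0.8675 dits

Marginal P(Y) = (9/28, 9/28, 5/14)
H(Y) = 0.4766 dits

H(X|Y) = H(X,Y) - H(Y) = 0.8675 - 0.4766 = 0.3909 dits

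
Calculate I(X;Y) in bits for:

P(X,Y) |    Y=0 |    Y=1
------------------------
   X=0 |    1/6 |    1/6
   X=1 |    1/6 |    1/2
0.0441 bits

Mutual information: I(X;Y) = H(X) + H(Y) - H(X,Y)

Marginals:
P(X) = (1/3, 2/3), H(X) = 0.9183 bits
P(Y) = (1/3, 2/3), H(Y) = 0.9183 bits

Joint entropy: H(X,Y) = 1.7925 bits

I(X;Y) = 0.9183 + 0.9183 - 1.7925 = 0.0441 bits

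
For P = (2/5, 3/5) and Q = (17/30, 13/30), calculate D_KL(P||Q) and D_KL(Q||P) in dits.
D_KL(P||Q) = 0.0243, D_KL(Q||P) = 0.0245

KL divergence is not symmetric: D_KL(P||Q) ≠ D_KL(Q||P) in general.

D_KL(P||Q) = 0.0243 dits
D_KL(Q||P) = 0.0245 dits

No, they are not equal!

This asymmetry is why KL divergence is not a true distance metric.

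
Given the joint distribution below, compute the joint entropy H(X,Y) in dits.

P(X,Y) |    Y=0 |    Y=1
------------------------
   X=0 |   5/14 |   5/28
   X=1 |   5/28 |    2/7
0.5824 dits

Joint entropy is H(X,Y) = -Σ_{x,y} p(x,y) log p(x,y).

Summing over all non-zero entries:
H(X,Y) = -[5/14·log_10(5/14) + 5/28·log_10(5/28) + 5/28·log_10(5/28) + 2/7·log_10(2/7)]
H(X,Y) = 0.5824 dits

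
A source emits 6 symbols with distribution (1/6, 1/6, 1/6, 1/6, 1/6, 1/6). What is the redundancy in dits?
0.0000 dits

Redundancy measures how far a source is from maximum entropy:
R = H_max - H(X)

Maximum entropy for 6 symbols: H_max = log_10(6) = 0.7782 dits
Actual entropy: H(X) = 0.7782 dits
Redundancy: R = 0.7782 - 0.7782 = 0.0000 dits

This redundancy represents potential for compression: the source could be compressed by 0.0000 dits per symbol.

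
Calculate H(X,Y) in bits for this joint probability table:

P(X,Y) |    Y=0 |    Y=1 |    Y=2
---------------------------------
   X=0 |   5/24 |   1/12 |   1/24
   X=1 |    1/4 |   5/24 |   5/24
2.4042 bits

Joint entropy is H(X,Y) = -Σ_{x,y} p(x,y) log p(x,y).

Summing over all non-zero entries:
H(X,Y) = -[5/24·log_2(5/24) + 1/12·log_2(1/12) + 1/24·log_2(1/24) + 1/4·log_2(1/4) + 5/24·log_2(5/24) + 5/24·log_2(5/24)]
H(X,Y) = 2.4042 bits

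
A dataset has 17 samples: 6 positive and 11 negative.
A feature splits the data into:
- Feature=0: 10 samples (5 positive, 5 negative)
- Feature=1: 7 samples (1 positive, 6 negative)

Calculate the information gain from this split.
0.1048 bits

Information Gain = H(Y) - H(Y|Feature)

Before split:
P(positive) = 6/17 = 0.3529
H(Y) = 0.9367 bits

After split:
Feature=0: H = 1.0000 bits (weight = 10/17)
Feature=1: H = 0.5917 bits (weight = 7/17)
H(Y|Feature) = (10/17)×1.0000 + (7/17)×0.5917 = 0.8319 bits

Information Gain = 0.9367 - 0.8319 = 0.1048 bits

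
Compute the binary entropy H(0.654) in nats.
0.6449 nats

The binary entropy function is:
H(p) = -p log(p) - (1-p) log(1-p)

H(0.654) = -0.654 × log_e(0.654) - 0.346 × log_e(0.346)
H(0.654) = 0.6449 nats

Note: Binary entropy is maximized at p=0.5 (H=1 bit) and minimized at p=0 or p=1 (H=0).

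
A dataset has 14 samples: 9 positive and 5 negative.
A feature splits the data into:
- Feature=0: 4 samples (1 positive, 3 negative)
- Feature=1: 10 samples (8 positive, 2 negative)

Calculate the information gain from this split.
0.1928 bits

Information Gain = H(Y) - H(Y|Feature)

Before split:
P(positive) = 9/14 = 0.6429
H(Y) = 0.9403 bits

After split:
Feature=0: H = 0.8113 bits (weight = 4/14)
Feature=1: H = 0.7219 bits (weight = 10/14)
H(Y|Feature) = (4/14)×0.8113 + (10/14)×0.7219 = 0.7475 bits

Information Gain = 0.9403 - 0.7475 = 0.1928 bits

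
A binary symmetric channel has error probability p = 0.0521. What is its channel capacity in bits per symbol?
0.7047 bits

For a binary symmetric channel (BSC) with error probability p:
Capacity C = 1 - H(p) bits per symbol

where H(p) = -p log₂(p) - (1-p) log₂(1-p) is the binary entropy function.

H(0.0521) = 0.2953 bits
C = 1 - 0.2953 = 0.7047 bits per symbol

This means we can reliably transmit up to 0.7047 bits of information per channel use.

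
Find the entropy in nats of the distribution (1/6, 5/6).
0.4506 nats

Shannon entropy is H(X) = -Σ p(x) log p(x).

For P = (1/6, 5/6):
H = -1/6 × log_e(1/6) -5/6 × log_e(5/6)
H = 0.4506 nats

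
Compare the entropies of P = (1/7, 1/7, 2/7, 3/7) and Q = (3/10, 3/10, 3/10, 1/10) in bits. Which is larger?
Q

Computing entropies in bits:
H(P) = 1.8424
H(Q) = 1.8955

Distribution Q has higher entropy.

Intuition: The distribution closer to uniform (more spread out) has higher entropy.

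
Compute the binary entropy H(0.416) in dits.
0.2949 dits

The binary entropy function is:
H(p) = -p log(p) - (1-p) log(1-p)

H(0.416) = -0.416 × log_10(0.416) - 0.584 × log_10(0.584)
H(0.416) = 0.2949 dits

Note: Binary entropy is maximized at p=0.5 (H=1 bit) and minimized at p=0 or p=1 (H=0).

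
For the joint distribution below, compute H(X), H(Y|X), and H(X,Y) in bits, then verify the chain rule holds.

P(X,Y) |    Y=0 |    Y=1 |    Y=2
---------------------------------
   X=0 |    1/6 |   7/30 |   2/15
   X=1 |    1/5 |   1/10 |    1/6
H(X,Y) = 2.5357, H(X) = 0.9968, H(Y|X) = 1.5389 (all in bits)

Chain rule: H(X,Y) = H(X) + H(Y|X)

Left side — joint entropy directly:
H(X,Y) = -Σ p(x,y) log p(x,y) = 2.5357 bits

Right side — compute H(Y|X) from the conditional distributions:
P(X) = (8/15, 7/15), so H(X) = 0.9968 bits
H(Y|X) = Σ_x P(X=x) · H(Y|X=x):
  P(Y|X=0) = (5/16, 7/16, 1/4), H(Y|X=0) = 1.5462, weight P(X=0) = 8/15
  P(Y|X=1) = (3/7, 3/14, 5/14), H(Y|X=1) = 1.5306, weight P(X=1) = 7/15
H(Y|X) = 1.5389 bits

H(X) + H(Y|X) = 0.9968 + 1.5389 = 2.5357 bits

Both sides equal 2.5357 bits. ✓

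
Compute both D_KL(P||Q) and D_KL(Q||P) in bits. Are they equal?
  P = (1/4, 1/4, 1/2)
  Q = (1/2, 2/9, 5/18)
D_KL(P||Q) = 0.2165, D_KL(Q||P) = 0.2267

KL divergence is not symmetric: D_KL(P||Q) ≠ D_KL(Q||P) in general.

D_KL(P||Q) = 0.2165 bits
D_KL(Q||P) = 0.2267 bits

No, they are not equal!

This asymmetry is why KL divergence is not a true distance metric.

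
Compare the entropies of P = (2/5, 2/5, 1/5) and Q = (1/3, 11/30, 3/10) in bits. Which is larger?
Q

Computing entropies in bits:
H(P) = 1.5219
H(Q) = 1.5801

Distribution Q has higher entropy.

Intuition: The distribution closer to uniform (more spread out) has higher entropy.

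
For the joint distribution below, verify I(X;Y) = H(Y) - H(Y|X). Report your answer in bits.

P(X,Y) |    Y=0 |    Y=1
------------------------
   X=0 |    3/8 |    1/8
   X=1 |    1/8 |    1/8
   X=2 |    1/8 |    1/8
I(X;Y) = 0.0488 bits

Mutual information has multiple equivalent forms:
- I(X;Y) = H(X) - H(X|Y)
- I(X;Y) = H(Y) - H(Y|X)
- I(X;Y) = H(X) + H(Y) - H(X,Y)

Computing all quantities:
H(X) = 1.5000, H(Y) = 0.9544, H(X,Y) = 2.4056
H(X|Y) = 1.4512, H(Y|X) = 0.9056

Verification:
H(X) - H(X|Y) = 1.5000 - 1.4512 = 0.0488
H(Y) - H(Y|X) = 0.9544 - 0.9056 = 0.0488
H(X) + H(Y) - H(X,Y) = 1.5000 + 0.9544 - 2.4056 = 0.0488

All forms give I(X;Y) = 0.0488 bits. ✓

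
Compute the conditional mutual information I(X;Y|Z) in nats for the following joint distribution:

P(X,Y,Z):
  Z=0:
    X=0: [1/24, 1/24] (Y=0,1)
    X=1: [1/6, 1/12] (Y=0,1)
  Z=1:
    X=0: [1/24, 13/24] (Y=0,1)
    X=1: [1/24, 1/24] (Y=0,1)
0.0469 nats

Conditional mutual information: I(X;Y|Z) = H(X|Z) + H(Y|Z) - H(X,Y|Z)

H(Z) = 0.6365
H(X,Z) = 1.0751 → H(X|Z) = 0.4386
H(Y,Z) = 1.1082 → H(Y|Z) = 0.4717
H(X,Y,Z) = 1.4999 → H(X,Y|Z) = 0.8634

I(X;Y|Z) = 0.4386 + 0.4717 - 0.8634 = 0.0469 nats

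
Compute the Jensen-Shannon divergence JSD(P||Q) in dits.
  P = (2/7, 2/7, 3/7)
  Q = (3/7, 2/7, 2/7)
0.0062 dits

Jensen-Shannon divergence is:
JSD(P||Q) = 0.5 × D_KL(P||M) + 0.5 × D_KL(Q||M)
where M = 0.5 × (P + Q) is the mixture distribution.

M = 0.5 × (2/7, 2/7, 3/7) + 0.5 × (3/7, 2/7, 2/7) = (5/14, 2/7, 5/14)

D_KL(P||M) = 0.0062 dits
D_KL(Q||M) = 0.0062 dits

JSD(P||Q) = 0.5 × 0.0062 + 0.5 × 0.0062 = 0.0062 dits

Unlike KL divergence, JSD is symmetric and bounded: 0 ≤ JSD ≤ log(2).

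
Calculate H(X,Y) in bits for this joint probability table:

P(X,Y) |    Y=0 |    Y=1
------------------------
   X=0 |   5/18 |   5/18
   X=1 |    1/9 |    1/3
1.9072 bits

Joint entropy is H(X,Y) = -Σ_{x,y} p(x,y) log p(x,y).

Summing over all non-zero entries:
H(X,Y) = -[5/18·log_2(5/18) + 5/18·log_2(5/18) + 1/9·log_2(1/9) + 1/3·log_2(1/3)]
H(X,Y) = 1.9072 bits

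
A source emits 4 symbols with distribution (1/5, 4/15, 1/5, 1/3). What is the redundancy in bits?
0.0344 bits

Redundancy measures how far a source is from maximum entropy:
R = H_max - H(X)

Maximum entropy for 4 symbols: H_max = log_2(4) = 2.0000 bits
Actual entropy: H(X) = 1.9656 bits
Redundancy: R = 2.0000 - 1.9656 = 0.0344 bits

This redundancy represents potential for compression: the source could be compressed by 0.0344 bits per symbol.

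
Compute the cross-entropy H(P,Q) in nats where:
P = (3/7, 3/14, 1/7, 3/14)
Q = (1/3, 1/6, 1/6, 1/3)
1.3462 nats

Cross-entropy: H(P,Q) = -Σ p(x) log q(x)

Alternatively: H(P,Q) = H(P) + D_KL(P||Q)
H(P) = 1.3013 nats
D_KL(P||Q) = 0.0449 nats

H(P,Q) = 1.3013 + 0.0449 = 1.3462 nats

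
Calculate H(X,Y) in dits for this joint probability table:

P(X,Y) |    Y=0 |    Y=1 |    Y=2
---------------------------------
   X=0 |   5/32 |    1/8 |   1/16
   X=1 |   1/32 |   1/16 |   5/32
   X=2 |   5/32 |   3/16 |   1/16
0.8999 dits

Joint entropy is H(X,Y) = -Σ_{x,y} p(x,y) log p(x,y).

Summing over all non-zero entries:
H(X,Y) = -[5/32·log_10(5/32) + 1/8·log_10(1/8) + 1/16·log_10(1/16) + 1/32·log_10(1/32) + 1/16·log_10(1/16) + 5/32·log_10(5/32) + 5/32·log_10(5/32) + 3/16·log_10(3/16) + 1/16·log_10(1/16)]
H(X,Y) = 0.8999 dits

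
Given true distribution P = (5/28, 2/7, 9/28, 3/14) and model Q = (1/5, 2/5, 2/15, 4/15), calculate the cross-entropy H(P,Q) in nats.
1.4801 nats

Cross-entropy: H(P,Q) = -Σ p(x) log q(x)

Alternatively: H(P,Q) = H(P) + D_KL(P||Q)
H(P) = 1.3605 nats
D_KL(P||Q) = 0.1196 nats

H(P,Q) = 1.3605 + 0.1196 = 1.4801 nats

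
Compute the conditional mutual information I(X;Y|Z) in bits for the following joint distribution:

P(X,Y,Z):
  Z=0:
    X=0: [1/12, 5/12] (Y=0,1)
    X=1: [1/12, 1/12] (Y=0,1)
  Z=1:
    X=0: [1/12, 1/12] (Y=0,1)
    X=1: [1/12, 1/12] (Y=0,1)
0.0492 bits

Conditional mutual information: I(X;Y|Z) = H(X|Z) + H(Y|Z) - H(X,Y|Z)

H(Z) = 0.9183
H(X,Z) = 1.7925 → H(X|Z) = 0.8742
H(Y,Z) = 1.7925 → H(Y|Z) = 0.8742
H(X,Y,Z) = 2.6175 → H(X,Y|Z) = 1.6992

I(X;Y|Z) = 0.8742 + 0.8742 - 1.6992 = 0.0492 bits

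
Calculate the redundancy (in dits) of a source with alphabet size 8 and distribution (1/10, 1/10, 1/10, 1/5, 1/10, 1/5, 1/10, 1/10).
0.0235 dits

Redundancy measures how far a source is from maximum entropy:
R = H_max - H(X)

Maximum entropy for 8 symbols: H_max = log_10(8) = 0.9031 dits
Actual entropy: H(X) = 0.8796 dits
Redundancy: R = 0.9031 - 0.8796 = 0.0235 dits

This redundancy represents potential for compression: the source could be compressed by 0.0235 dits per symbol.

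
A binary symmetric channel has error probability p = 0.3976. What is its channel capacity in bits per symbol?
0.0305 bits

For a binary symmetric channel (BSC) with error probability p:
Capacity C = 1 - H(p) bits per symbol

where H(p) = -p log₂(p) - (1-p) log₂(1-p) is the binary entropy function.

H(0.3976) = 0.9695 bits
C = 1 - 0.9695 = 0.0305 bits per symbol

This means we can reliably transmit up to 0.0305 bits of information per channel use.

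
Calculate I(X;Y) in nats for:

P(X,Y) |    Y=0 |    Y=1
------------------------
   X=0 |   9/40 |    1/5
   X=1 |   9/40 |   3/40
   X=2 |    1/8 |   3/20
0.0298 nats

Mutual information: I(X;Y) = H(X) + H(Y) - H(X,Y)

Marginals:
P(X) = (17/40, 3/10, 11/40), H(X) = 1.0799 nats
P(Y) = (23/40, 17/40), H(Y) = 0.6819 nats

Joint entropy: H(X,Y) = 1.7319 nats

I(X;Y) = 1.0799 + 0.6819 - 1.7319 = 0.0298 nats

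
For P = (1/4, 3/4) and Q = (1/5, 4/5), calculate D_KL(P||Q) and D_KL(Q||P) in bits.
D_KL(P||Q) = 0.0106, D_KL(Q||P) = 0.0101

KL divergence is not symmetric: D_KL(P||Q) ≠ D_KL(Q||P) in general.

D_KL(P||Q) = 0.0106 bits
D_KL(Q||P) = 0.0101 bits

No, they are not equal!

This asymmetry is why KL divergence is not a true distance metric.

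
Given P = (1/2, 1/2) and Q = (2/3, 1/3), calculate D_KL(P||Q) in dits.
0.0256 dits

KL divergence: D_KL(P||Q) = Σ p(x) log(p(x)/q(x))

Computing term by term:
  x=0: 1/2 × log_10[(1/2)/(2/3)] = 1/2 × -0.1249 = -0.0625
  x=1: 1/2 × log_10[(1/2)/(1/3)] = 1/2 × 0.1761 = 0.0880

D_KL(P||Q) = 0.0256 dits

Note: KL divergence is always non-negative and equals 0 iff P = Q.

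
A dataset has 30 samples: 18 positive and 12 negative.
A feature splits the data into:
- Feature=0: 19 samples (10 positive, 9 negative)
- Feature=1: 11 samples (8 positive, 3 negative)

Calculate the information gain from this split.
0.0289 bits

Information Gain = H(Y) - H(Y|Feature)

Before split:
P(positive) = 18/30 = 0.6000
H(Y) = 0.9710 bits

After split:
Feature=0: H = 0.9980 bits (weight = 19/30)
Feature=1: H = 0.8454 bits (weight = 11/30)
H(Y|Feature) = (19/30)×0.9980 + (11/30)×0.8454 = 0.9420 bits

Information Gain = 0.9710 - 0.9420 = 0.0289 bits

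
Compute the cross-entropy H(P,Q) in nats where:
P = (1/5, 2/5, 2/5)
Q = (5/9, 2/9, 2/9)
1.3208 nats

Cross-entropy: H(P,Q) = -Σ p(x) log q(x)

Alternatively: H(P,Q) = H(P) + D_KL(P||Q)
H(P) = 1.0549 nats
D_KL(P||Q) = 0.2659 nats

H(P,Q) = 1.0549 + 0.2659 = 1.3208 nats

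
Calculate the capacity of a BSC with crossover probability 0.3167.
0.0992 bits

For a binary symmetric channel (BSC) with error probability p:
Capacity C = 1 - H(p) bits per symbol

where H(p) = -p log₂(p) - (1-p) log₂(1-p) is the binary entropy function.

H(0.3167) = 0.9008 bits
C = 1 - 0.9008 = 0.0992 bits per symbol

This means we can reliably transmit up to 0.0992 bits of information per channel use.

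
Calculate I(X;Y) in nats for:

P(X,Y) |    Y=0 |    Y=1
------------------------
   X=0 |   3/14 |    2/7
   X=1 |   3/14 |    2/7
0.0000 nats

Mutual information: I(X;Y) = H(X) + H(Y) - H(X,Y)

Marginals:
P(X) = (1/2, 1/2), H(X) = 0.6931 nats
P(Y) = (3/7, 4/7), H(Y) = 0.6829 nats

Joint entropy: H(X,Y) = 1.3761 nats

I(X;Y) = 0.6931 + 0.6829 - 1.3761 = 0.0000 nats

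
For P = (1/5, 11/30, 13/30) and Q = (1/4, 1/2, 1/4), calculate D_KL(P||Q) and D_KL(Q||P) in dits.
D_KL(P||Q) = 0.0347, D_KL(Q||P) = 0.0319

KL divergence is not symmetric: D_KL(P||Q) ≠ D_KL(Q||P) in general.

D_KL(P||Q) = 0.0347 dits
D_KL(Q||P) = 0.0319 dits

No, they are not equal!

This asymmetry is why KL divergence is not a true distance metric.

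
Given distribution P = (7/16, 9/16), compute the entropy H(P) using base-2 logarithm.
0.9887 bits

Shannon entropy is H(X) = -Σ p(x) log p(x).

For P = (7/16, 9/16):
H = -7/16 × log_2(7/16) -9/16 × log_2(9/16)
H = 0.9887 bits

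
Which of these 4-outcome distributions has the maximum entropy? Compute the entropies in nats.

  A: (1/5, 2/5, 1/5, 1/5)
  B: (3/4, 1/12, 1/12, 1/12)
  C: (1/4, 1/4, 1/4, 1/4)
C

For a discrete distribution over n outcomes, entropy is maximized by the uniform distribution.

Computing entropies:
H(A) = 1.3322 nats
H(B) = 0.8370 nats
H(C) = 1.3863 nats

The uniform distribution (where all probabilities equal 1/4) achieves the maximum entropy of log_e(4) = 1.3863 nats.

Distribution C has the highest entropy.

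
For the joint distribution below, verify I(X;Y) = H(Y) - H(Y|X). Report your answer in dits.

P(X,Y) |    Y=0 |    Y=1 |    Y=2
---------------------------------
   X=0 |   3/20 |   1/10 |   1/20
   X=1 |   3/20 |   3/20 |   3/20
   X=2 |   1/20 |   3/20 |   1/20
I(X;Y) = 0.0196 dits

Mutual information has multiple equivalent forms:
- I(X;Y) = H(X) - H(X|Y)
- I(X;Y) = H(Y) - H(Y|X)
- I(X;Y) = H(X) + H(Y) - H(X,Y)

Computing all quantities:
H(X) = 0.4634, H(Y) = 0.4693, H(X,Y) = 0.9131
H(X|Y) = 0.4438, H(Y|X) = 0.4497

Verification:
H(X) - H(X|Y) = 0.4634 - 0.4438 = 0.0196
H(Y) - H(Y|X) = 0.4693 - 0.4497 = 0.0196
H(X) + H(Y) - H(X,Y) = 0.4634 + 0.4693 - 0.9131 = 0.0196

All forms give I(X;Y) = 0.0196 dits. ✓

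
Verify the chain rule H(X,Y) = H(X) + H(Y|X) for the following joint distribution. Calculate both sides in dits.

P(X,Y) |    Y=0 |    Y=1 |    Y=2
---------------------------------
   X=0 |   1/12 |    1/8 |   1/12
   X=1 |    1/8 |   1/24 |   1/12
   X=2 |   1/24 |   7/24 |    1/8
H(X,Y) = 0.8795, H(X) = 0.4619, H(Y|X) = 0.4177 (all in dits)

Chain rule: H(X,Y) = H(X) + H(Y|X)

Left side — joint entropy directly:
H(X,Y) = -Σ p(x,y) log p(x,y) = 0.8795 dits

Right side — compute H(Y|X) from the conditional distributions:
P(X) = (7/24, 1/4, 11/24), so H(X) = 0.4619 dits
H(Y|X) = Σ_x P(X=x) · H(Y|X=x):
  P(Y|X=0) = (2/7, 3/7, 2/7), H(Y|X=0) = 0.4686, weight P(X=0) = 7/24
  P(Y|X=1) = (1/2, 1/6, 1/3), H(Y|X=1) = 0.4392, weight P(X=1) = 1/4
  P(Y|X=2) = (1/11, 7/11, 3/11), H(Y|X=2) = 0.3735, weight P(X=2) = 11/24
H(Y|X) = 0.4177 dits

H(X) + H(Y|X) = 0.4619 + 0.4177 = 0.8795 dits

Both sides equal 0.8795 dits. ✓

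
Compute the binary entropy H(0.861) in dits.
0.1751 dits

The binary entropy function is:
H(p) = -p log(p) - (1-p) log(1-p)

H(0.861) = -0.861 × log_10(0.861) - 0.139 × log_10(0.139)
H(0.861) = 0.1751 dits

Note: Binary entropy is maximized at p=0.5 (H=1 bit) and minimized at p=0 or p=1 (H=0).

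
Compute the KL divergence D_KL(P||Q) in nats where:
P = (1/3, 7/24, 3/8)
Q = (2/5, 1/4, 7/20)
0.0101 nats

KL divergence: D_KL(P||Q) = Σ p(x) log(p(x)/q(x))

Computing term by term:
  x=0: 1/3 × log_e[(1/3)/(2/5)] = 1/3 × -0.1823 = -0.0608
  x=1: 7/24 × log_e[(7/24)/(1/4)] = 7/24 × 0.1542 = 0.0450
  x=2: 3/8 × log_e[(3/8)/(7/20)] = 3/8 × 0.0690 = 0.0259

D_KL(P||Q) = 0.0101 nats

Note: KL divergence is always non-negative and equals 0 iff P = Q.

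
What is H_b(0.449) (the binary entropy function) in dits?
0.2988 dits

The binary entropy function is:
H(p) = -p log(p) - (1-p) log(1-p)

H(0.449) = -0.449 × log_10(0.449) - 0.551 × log_10(0.551)
H(0.449) = 0.2988 dits

Note: Binary entropy is maximized at p=0.5 (H=1 bit) and minimized at p=0 or p=1 (H=0).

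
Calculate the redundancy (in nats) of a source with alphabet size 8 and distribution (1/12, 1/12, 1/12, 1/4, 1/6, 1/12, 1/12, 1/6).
0.1002 nats

Redundancy measures how far a source is from maximum entropy:
R = H_max - H(X)

Maximum entropy for 8 symbols: H_max = log_e(8) = 2.0794 nats
Actual entropy: H(X) = 1.9792 nats
Redundancy: R = 2.0794 - 1.9792 = 0.1002 nats

This redundancy represents potential for compression: the source could be compressed by 0.1002 nats per symbol.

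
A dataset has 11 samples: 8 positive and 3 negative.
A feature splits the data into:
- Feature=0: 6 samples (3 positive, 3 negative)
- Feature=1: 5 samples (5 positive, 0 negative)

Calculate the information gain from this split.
0.2999 bits

Information Gain = H(Y) - H(Y|Feature)

Before split:
P(positive) = 8/11 = 0.7273
H(Y) = 0.8454 bits

After split:
Feature=0: H = 1.0000 bits (weight = 6/11)
Feature=1: H = 0.0000 bits (weight = 5/11)
H(Y|Feature) = (6/11)×1.0000 + (5/11)×0.0000 = 0.5455 bits

Information Gain = 0.8454 - 0.5455 = 0.2999 bits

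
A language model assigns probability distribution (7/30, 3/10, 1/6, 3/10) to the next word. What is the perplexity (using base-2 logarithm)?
3.8984

Perplexity is 2^H (or exp(H) for natural log).

First, H = -Σ p log p = 1.9629 bits
Perplexity = 2^1.9629 = 3.8984

Interpretation: The model's uncertainty is equivalent to choosing uniformly among 3.9 options.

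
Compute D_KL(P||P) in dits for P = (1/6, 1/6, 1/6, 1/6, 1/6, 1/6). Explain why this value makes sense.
0.0000 dits

KL divergence satisfies the Gibbs inequality: D_KL(P||Q) ≥ 0 for all distributions P, Q.

D_KL(P||Q) = Σ p(x) log(p(x)/q(x))
Each term is p(x) × log_10(p(x)/p(x)) = p(x) × log_10(1) = 0, so the sum is 0.
D_KL(P||Q) = 0.0000 dits

When P = Q, the KL divergence is exactly 0, as there is no 'divergence' between identical distributions.

This non-negativity is a fundamental property: relative entropy cannot be negative because it measures how different Q is from P.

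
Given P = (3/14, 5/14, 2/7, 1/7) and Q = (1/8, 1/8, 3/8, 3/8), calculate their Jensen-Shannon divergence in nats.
0.0651 nats

Jensen-Shannon divergence is:
JSD(P||Q) = 0.5 × D_KL(P||M) + 0.5 × D_KL(Q||M)
where M = 0.5 × (P + Q) is the mixture distribution.

M = 0.5 × (3/14, 5/14, 2/7, 1/7) + 0.5 × (1/8, 1/8, 3/8, 3/8) = (0.169643, 0.241071, 0.330357, 0.258929)

D_KL(P||M) = 0.0640 nats
D_KL(Q||M) = 0.0662 nats

JSD(P||Q) = 0.5 × 0.0640 + 0.5 × 0.0662 = 0.0651 nats

Unlike KL divergence, JSD is symmetric and bounded: 0 ≤ JSD ≤ log(2).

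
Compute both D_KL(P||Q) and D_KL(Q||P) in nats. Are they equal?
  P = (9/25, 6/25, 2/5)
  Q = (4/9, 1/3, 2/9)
D_KL(P||Q) = 0.0804, D_KL(Q||P) = 0.0725

KL divergence is not symmetric: D_KL(P||Q) ≠ D_KL(Q||P) in general.

D_KL(P||Q) = 0.0804 nats
D_KL(Q||P) = 0.0725 nats

No, they are not equal!

This asymmetry is why KL divergence is not a true distance metric.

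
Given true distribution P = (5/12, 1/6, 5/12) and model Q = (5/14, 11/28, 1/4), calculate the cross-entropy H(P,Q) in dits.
0.5048 dits

Cross-entropy: H(P,Q) = -Σ p(x) log q(x)

Alternatively: H(P,Q) = H(P) + D_KL(P||Q)
H(P) = 0.4465 dits
D_KL(P||Q) = 0.0583 dits

H(P,Q) = 0.4465 + 0.0583 = 0.5048 dits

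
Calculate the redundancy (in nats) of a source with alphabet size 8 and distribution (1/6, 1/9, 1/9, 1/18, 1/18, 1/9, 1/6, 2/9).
0.0944 nats

Redundancy measures how far a source is from maximum entropy:
R = H_max - H(X)

Maximum entropy for 8 symbols: H_max = log_e(8) = 2.0794 nats
Actual entropy: H(X) = 1.9851 nats
Redundancy: R = 2.0794 - 1.9851 = 0.0944 nats

This redundancy represents potential for compression: the source could be compressed by 0.0944 nats per symbol.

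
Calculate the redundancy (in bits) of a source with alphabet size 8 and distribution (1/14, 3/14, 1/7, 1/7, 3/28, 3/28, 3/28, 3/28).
0.0687 bits

Redundancy measures how far a source is from maximum entropy:
R = H_max - H(X)

Maximum entropy for 8 symbols: H_max = log_2(8) = 3.0000 bits
Actual entropy: H(X) = 2.9313 bits
Redundancy: R = 3.0000 - 2.9313 = 0.0687 bits

This redundancy represents potential for compression: the source could be compressed by 0.0687 bits per symbol.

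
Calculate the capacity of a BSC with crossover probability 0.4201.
0.0185 bits

For a binary symmetric channel (BSC) with error probability p:
Capacity C = 1 - H(p) bits per symbol

where H(p) = -p log₂(p) - (1-p) log₂(1-p) is the binary entropy function.

H(0.4201) = 0.9815 bits
C = 1 - 0.9815 = 0.0185 bits per symbol

This means we can reliably transmit up to 0.0185 bits of information per channel use.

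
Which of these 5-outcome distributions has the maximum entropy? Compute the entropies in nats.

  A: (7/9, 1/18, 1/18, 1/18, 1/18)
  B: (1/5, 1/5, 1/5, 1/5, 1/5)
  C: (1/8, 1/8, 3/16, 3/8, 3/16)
B

For a discrete distribution over n outcomes, entropy is maximized by the uniform distribution.

Computing entropies:
H(A) = 0.8378 nats
H(B) = 1.6094 nats
H(C) = 1.5154 nats

The uniform distribution (where all probabilities equal 1/5) achieves the maximum entropy of log_e(5) = 1.6094 nats.

Distribution B has the highest entropy.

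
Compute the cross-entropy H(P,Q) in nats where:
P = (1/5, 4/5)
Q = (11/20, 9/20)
0.7584 nats

Cross-entropy: H(P,Q) = -Σ p(x) log q(x)

Alternatively: H(P,Q) = H(P) + D_KL(P||Q)
H(P) = 0.5004 nats
D_KL(P||Q) = 0.2580 nats

H(P,Q) = 0.5004 + 0.2580 = 0.7584 nats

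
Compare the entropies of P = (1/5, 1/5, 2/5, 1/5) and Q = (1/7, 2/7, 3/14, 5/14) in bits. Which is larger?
Q

Computing entropies in bits:
H(P) = 1.9219
H(Q) = 1.9242

Distribution Q has higher entropy.

Intuition: The distribution closer to uniform (more spread out) has higher entropy.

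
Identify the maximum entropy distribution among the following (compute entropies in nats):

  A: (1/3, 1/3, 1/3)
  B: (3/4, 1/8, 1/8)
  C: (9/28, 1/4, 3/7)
A

For a discrete distribution over n outcomes, entropy is maximized by the uniform distribution.

Computing entropies:
H(A) = 1.0986 nats
H(B) = 0.7356 nats
H(C) = 1.0745 nats

The uniform distribution (where all probabilities equal 1/3) achieves the maximum entropy of log_e(3) = 1.0986 nats.

Distribution A has the highest entropy.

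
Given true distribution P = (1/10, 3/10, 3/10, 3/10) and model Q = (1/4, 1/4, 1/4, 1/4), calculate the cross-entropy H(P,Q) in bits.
2.0000 bits

Cross-entropy: H(P,Q) = -Σ p(x) log q(x)

Alternatively: H(P,Q) = H(P) + D_KL(P||Q)
H(P) = 1.8955 bits
D_KL(P||Q) = 0.1045 bits

H(P,Q) = 1.8955 + 0.1045 = 2.0000 bits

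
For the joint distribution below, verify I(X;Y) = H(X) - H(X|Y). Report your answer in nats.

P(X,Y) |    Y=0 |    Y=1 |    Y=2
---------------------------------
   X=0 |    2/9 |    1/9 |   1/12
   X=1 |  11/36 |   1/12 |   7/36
I(X;Y) = 0.0175 nats

Mutual information has multiple equivalent forms:
- I(X;Y) = H(X) - H(X|Y)
- I(X;Y) = H(Y) - H(Y|X)
- I(X;Y) = H(X) + H(Y) - H(X,Y)

Computing all quantities:
H(X) = 0.6792, H(Y) = 1.0115, H(X,Y) = 1.6732
H(X|Y) = 0.6617, H(Y|X) = 0.9940

Verification:
H(X) - H(X|Y) = 0.6792 - 0.6617 = 0.0175
H(Y) - H(Y|X) = 1.0115 - 0.9940 = 0.0175
H(X) + H(Y) - H(X,Y) = 0.6792 + 1.0115 - 1.6732 = 0.0175

All forms give I(X;Y) = 0.0175 nats. ✓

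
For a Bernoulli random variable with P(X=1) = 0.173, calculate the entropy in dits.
0.2000 dits

The binary entropy function is:
H(p) = -p log(p) - (1-p) log(1-p)

H(0.173) = -0.173 × log_10(0.173) - 0.827 × log_10(0.827)
H(0.173) = 0.2000 dits

Note: Binary entropy is maximized at p=0.5 (H=1 bit) and minimized at p=0 or p=1 (H=0).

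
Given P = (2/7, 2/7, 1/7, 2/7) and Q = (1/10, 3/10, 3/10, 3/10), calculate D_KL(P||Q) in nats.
0.1661 nats

KL divergence: D_KL(P||Q) = Σ p(x) log(p(x)/q(x))

Computing term by term:
  x=0: 2/7 × log_e[(2/7)/(1/10)] = 2/7 × 1.0498 = 0.2999
  x=1: 2/7 × log_e[(2/7)/(3/10)] = 2/7 × -0.0488 = -0.0139
  x=2: 1/7 × log_e[(1/7)/(3/10)] = 1/7 × -0.7419 = -0.1060
  x=3: 2/7 × log_e[(2/7)/(3/10)] = 2/7 × -0.0488 = -0.0139

D_KL(P||Q) = 0.1661 nats

Note: KL divergence is always non-negative and equals 0 iff P = Q.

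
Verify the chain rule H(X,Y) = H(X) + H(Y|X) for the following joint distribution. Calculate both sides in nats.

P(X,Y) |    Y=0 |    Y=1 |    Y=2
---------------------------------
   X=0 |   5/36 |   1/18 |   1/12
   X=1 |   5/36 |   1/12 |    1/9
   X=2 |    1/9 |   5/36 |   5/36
H(X,Y) = 2.1597, H(X) = 1.0893, H(Y|X) = 1.0704 (all in nats)

Chain rule: H(X,Y) = H(X) + H(Y|X)

Left side — joint entropy directly:
H(X,Y) = -Σ p(x,y) log p(x,y) = 2.1597 nats

Right side — compute H(Y|X) from the conditional distributions:
P(X) = (5/18, 1/3, 7/18), so H(X) = 1.0893 nats
H(Y|X) = Σ_x P(X=x) · H(Y|X=x):
  P(Y|X=0) = (1/2, 1/5, 3/10), H(Y|X=0) = 1.0297, weight P(X=0) = 5/18
  P(Y|X=1) = (5/12, 1/4, 1/3), H(Y|X=1) = 1.0776, weight P(X=1) = 1/3
  P(Y|X=2) = (2/7, 5/14, 5/14), H(Y|X=2) = 1.0934, weight P(X=2) = 7/18
H(Y|X) = 1.0704 nats

H(X) + H(Y|X) = 1.0893 + 1.0704 = 2.1597 nats

Both sides equal 2.1597 nats. ✓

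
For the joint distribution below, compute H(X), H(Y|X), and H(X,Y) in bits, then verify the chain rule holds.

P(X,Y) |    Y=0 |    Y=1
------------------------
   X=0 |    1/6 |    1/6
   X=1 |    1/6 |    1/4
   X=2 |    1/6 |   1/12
H(X,Y) = 2.5221, H(X) = 1.5546, H(Y|X) = 0.9675 (all in bits)

Chain rule: H(X,Y) = H(X) + H(Y|X)

Left side — joint entropy directly:
H(X,Y) = -Σ p(x,y) log p(x,y) = 2.5221 bits

Right side — compute H(Y|X) from the conditional distributions:
P(X) = (1/3, 5/12, 1/4), so H(X) = 1.5546 bits
H(Y|X) = Σ_x P(X=x) · H(Y|X=x):
  P(Y|X=0) = (1/2, 1/2), H(Y|X=0) = 1.0000, weight P(X=0) = 1/3
  P(Y|X=1) = (2/5, 3/5), H(Y|X=1) = 0.9710, weight P(X=1) = 5/12
  P(Y|X=2) = (2/3, 1/3), H(Y|X=2) = 0.9183, weight P(X=2) = 1/4
H(Y|X) = 0.9675 bits

H(X) + H(Y|X) = 1.5546 + 0.9675 = 2.5221 bits

Both sides equal 2.5221 bits. ✓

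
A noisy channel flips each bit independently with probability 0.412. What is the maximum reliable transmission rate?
0.0225 bits

For a binary symmetric channel (BSC) with error probability p:
Capacity C = 1 - H(p) bits per symbol

where H(p) = -p log₂(p) - (1-p) log₂(1-p) is the binary entropy function.

H(0.412) = 0.9775 bits
C = 1 - 0.9775 = 0.0225 bits per symbol

This means we can reliably transmit up to 0.0225 bits of information per channel use.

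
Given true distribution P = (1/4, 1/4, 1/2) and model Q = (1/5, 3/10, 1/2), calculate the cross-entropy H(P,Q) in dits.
0.4560 dits

Cross-entropy: H(P,Q) = -Σ p(x) log q(x)

Alternatively: H(P,Q) = H(P) + D_KL(P||Q)
H(P) = 0.4515 dits
D_KL(P||Q) = 0.0044 dits

H(P,Q) = 0.4515 + 0.0044 = 0.4560 dits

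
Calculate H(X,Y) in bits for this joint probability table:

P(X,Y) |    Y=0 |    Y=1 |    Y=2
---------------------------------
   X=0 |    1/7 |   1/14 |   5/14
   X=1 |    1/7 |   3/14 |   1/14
2.3527 bits

Joint entropy is H(X,Y) = -Σ_{x,y} p(x,y) log p(x,y).

Summing over all non-zero entries:
H(X,Y) = -[1/7·log_2(1/7) + 1/14·log_2(1/14) + 5/14·log_2(5/14) + 1/7·log_2(1/7) + 3/14·log_2(3/14) + 1/14·log_2(1/14)]
H(X,Y) = 2.3527 bits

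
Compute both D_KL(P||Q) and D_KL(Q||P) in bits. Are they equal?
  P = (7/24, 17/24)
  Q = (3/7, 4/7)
D_KL(P||Q) = 0.0575, D_KL(Q||P) = 0.0609

KL divergence is not symmetric: D_KL(P||Q) ≠ D_KL(Q||P) in general.

D_KL(P||Q) = 0.0575 bits
D_KL(Q||P) = 0.0609 bits

No, they are not equal!

This asymmetry is why KL divergence is not a true distance metric.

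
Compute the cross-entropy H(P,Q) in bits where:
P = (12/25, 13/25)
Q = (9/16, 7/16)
1.0186 bits

Cross-entropy: H(P,Q) = -Σ p(x) log q(x)

Alternatively: H(P,Q) = H(P) + D_KL(P||Q)
H(P) = 0.9988 bits
D_KL(P||Q) = 0.0198 bits

H(P,Q) = 0.9988 + 0.0198 = 1.0186 bits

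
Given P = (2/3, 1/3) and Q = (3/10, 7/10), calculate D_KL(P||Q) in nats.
0.2850 nats

KL divergence: D_KL(P||Q) = Σ p(x) log(p(x)/q(x))

Computing term by term:
  x=0: 2/3 × log_e[(2/3)/(3/10)] = 2/3 × 0.7985 = 0.5323
  x=1: 1/3 × log_e[(1/3)/(7/10)] = 1/3 × -0.7419 = -0.2473

D_KL(P||Q) = 0.2850 nats

Note: KL divergence is always non-negative and equals 0 iff P = Q.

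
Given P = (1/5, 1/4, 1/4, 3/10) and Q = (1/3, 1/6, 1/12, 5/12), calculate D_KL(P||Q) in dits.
0.0761 dits

KL divergence: D_KL(P||Q) = Σ p(x) log(p(x)/q(x))

Computing term by term:
  x=0: 1/5 × log_10[(1/5)/(1/3)] = 1/5 × -0.2218 = -0.0444
  x=1: 1/4 × log_10[(1/4)/(1/6)] = 1/4 × 0.1761 = 0.0440
  x=2: 1/4 × log_10[(1/4)/(1/12)] = 1/4 × 0.4771 = 0.1193
  x=3: 3/10 × log_10[(3/10)/(5/12)] = 3/10 × -0.1427 = -0.0428

D_KL(P||Q) = 0.0761 dits

Note: KL divergence is always non-negative and equals 0 iff P = Q.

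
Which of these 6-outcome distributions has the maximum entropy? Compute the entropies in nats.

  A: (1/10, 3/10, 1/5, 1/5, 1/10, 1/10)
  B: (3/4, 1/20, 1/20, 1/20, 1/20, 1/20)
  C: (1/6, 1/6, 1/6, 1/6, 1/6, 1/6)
C

For a discrete distribution over n outcomes, entropy is maximized by the uniform distribution.

Computing entropies:
H(A) = 1.6957 nats
H(B) = 0.9647 nats
H(C) = 1.7918 nats

The uniform distribution (where all probabilities equal 1/6) achieves the maximum entropy of log_e(6) = 1.7918 nats.

Distribution C has the highest entropy.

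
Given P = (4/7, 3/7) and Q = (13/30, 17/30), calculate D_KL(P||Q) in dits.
0.0167 dits

KL divergence: D_KL(P||Q) = Σ p(x) log(p(x)/q(x))

Computing term by term:
  x=0: 4/7 × log_10[(4/7)/(13/30)] = 4/7 × 0.1201 = 0.0687
  x=1: 3/7 × log_10[(3/7)/(17/30)] = 3/7 × -0.1213 = -0.0520

D_KL(P||Q) = 0.0167 dits

Note: KL divergence is always non-negative and equals 0 iff P = Q.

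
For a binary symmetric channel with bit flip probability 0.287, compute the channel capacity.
0.1352 bits

For a binary symmetric channel (BSC) with error probability p:
Capacity C = 1 - H(p) bits per symbol

where H(p) = -p log₂(p) - (1-p) log₂(1-p) is the binary entropy function.

H(0.287) = 0.8648 bits
C = 1 - 0.8648 = 0.1352 bits per symbol

This means we can reliably transmit up to 0.1352 bits of information per channel use.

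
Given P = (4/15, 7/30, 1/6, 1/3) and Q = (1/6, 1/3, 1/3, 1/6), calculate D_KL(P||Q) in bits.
0.2274 bits

KL divergence: D_KL(P||Q) = Σ p(x) log(p(x)/q(x))

Computing term by term:
  x=0: 4/15 × log_2[(4/15)/(1/6)] = 4/15 × 0.6781 = 0.1808
  x=1: 7/30 × log_2[(7/30)/(1/3)] = 7/30 × -0.5146 = -0.1201
  x=2: 1/6 × log_2[(1/6)/(1/3)] = 1/6 × -1.0000 = -0.1667
  x=3: 1/3 × log_2[(1/3)/(1/6)] = 1/3 × 1.0000 = 0.3333

D_KL(P||Q) = 0.2274 bits

Note: KL divergence is always non-negative and equals 0 iff P = Q.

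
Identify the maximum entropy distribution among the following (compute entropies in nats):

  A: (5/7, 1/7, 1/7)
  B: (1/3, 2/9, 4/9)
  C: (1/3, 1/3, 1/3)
C

For a discrete distribution over n outcomes, entropy is maximized by the uniform distribution.

Computing entropies:
H(A) = 0.7963 nats
H(B) = 1.0609 nats
H(C) = 1.0986 nats

The uniform distribution (where all probabilities equal 1/3) achieves the maximum entropy of log_e(3) = 1.0986 nats.

Distribution C has the highest entropy.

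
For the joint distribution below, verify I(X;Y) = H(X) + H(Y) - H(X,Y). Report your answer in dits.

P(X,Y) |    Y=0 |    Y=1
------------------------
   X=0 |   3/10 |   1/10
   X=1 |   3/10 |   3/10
I(X;Y) = 0.0140 dits

Mutual information has multiple equivalent forms:
- I(X;Y) = H(X) - H(X|Y)
- I(X;Y) = H(Y) - H(Y|X)
- I(X;Y) = H(X) + H(Y) - H(X,Y)

Computing all quantities:
H(X) = 0.2923, H(Y) = 0.2923, H(X,Y) = 0.5706
H(X|Y) = 0.2783, H(Y|X) = 0.2783

Verification:
H(X) - H(X|Y) = 0.2923 - 0.2783 = 0.0140
H(Y) - H(Y|X) = 0.2923 - 0.2783 = 0.0140
H(X) + H(Y) - H(X,Y) = 0.2923 + 0.2923 - 0.5706 = 0.0140

All forms give I(X;Y) = 0.0140 dits. ✓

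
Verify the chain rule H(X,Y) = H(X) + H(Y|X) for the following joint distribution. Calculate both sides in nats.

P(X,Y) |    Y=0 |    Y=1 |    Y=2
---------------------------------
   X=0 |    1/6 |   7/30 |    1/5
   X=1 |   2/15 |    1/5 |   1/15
H(X,Y) = 1.7312, H(X) = 0.6730, H(Y|X) = 1.0581 (all in nats)

Chain rule: H(X,Y) = H(X) + H(Y|X)

Left side — joint entropy directly:
H(X,Y) = -Σ p(x,y) log p(x,y) = 1.7312 nats

Right side — compute H(Y|X) from the conditional distributions:
P(X) = (3/5, 2/5), so H(X) = 0.6730 nats
H(Y|X) = Σ_x P(X=x) · H(Y|X=x):
  P(Y|X=0) = (5/18, 7/18, 1/3), H(Y|X=0) = 1.0893, weight P(X=0) = 3/5
  P(Y|X=1) = (1/3, 1/2, 1/6), H(Y|X=1) = 1.0114, weight P(X=1) = 2/5
H(Y|X) = 1.0581 nats

H(X) + H(Y|X) = 0.6730 + 1.0581 = 1.7312 nats

Both sides equal 1.7312 nats. ✓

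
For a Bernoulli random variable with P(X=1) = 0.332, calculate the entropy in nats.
0.6356 nats

The binary entropy function is:
H(p) = -p log(p) - (1-p) log(1-p)

H(0.332) = -0.332 × log_e(0.332) - 0.668 × log_e(0.668)
H(0.332) = 0.6356 nats

Note: Binary entropy is maximized at p=0.5 (H=1 bit) and minimized at p=0 or p=1 (H=0).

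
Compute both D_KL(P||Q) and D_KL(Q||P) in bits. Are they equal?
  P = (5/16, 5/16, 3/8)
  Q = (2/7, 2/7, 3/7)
D_KL(P||Q) = 0.0086, D_KL(Q||P) = 0.0087

KL divergence is not symmetric: D_KL(P||Q) ≠ D_KL(Q||P) in general.

D_KL(P||Q) = 0.0086 bits
D_KL(Q||P) = 0.0087 bits

No, they are not equal!

This asymmetry is why KL divergence is not a true distance metric.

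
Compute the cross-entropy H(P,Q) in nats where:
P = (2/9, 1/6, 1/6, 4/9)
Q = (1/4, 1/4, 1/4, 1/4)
1.3863 nats

Cross-entropy: H(P,Q) = -Σ p(x) log q(x)

Alternatively: H(P,Q) = H(P) + D_KL(P||Q)
H(P) = 1.2919 nats
D_KL(P||Q) = 0.0944 nats

H(P,Q) = 1.2919 + 0.0944 = 1.3863 nats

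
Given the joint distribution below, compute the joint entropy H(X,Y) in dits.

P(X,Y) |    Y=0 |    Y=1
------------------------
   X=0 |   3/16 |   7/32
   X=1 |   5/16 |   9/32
0.5935 dits

Joint entropy is H(X,Y) = -Σ_{x,y} p(x,y) log p(x,y).

Summing over all non-zero entries:
H(X,Y) = -[3/16·log_10(3/16) + 7/32·log_10(7/32) + 5/16·log_10(5/16) + 9/32·log_10(9/32)]
H(X,Y) = 0.5935 dits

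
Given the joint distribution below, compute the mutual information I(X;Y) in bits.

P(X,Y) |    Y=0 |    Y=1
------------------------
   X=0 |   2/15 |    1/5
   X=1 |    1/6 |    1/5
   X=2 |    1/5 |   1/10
0.0364 bits

Mutual information: I(X;Y) = H(X) + H(Y) - H(X,Y)

Marginals:
P(X) = (1/3, 11/30, 3/10), H(X) = 1.5801 bits
P(Y) = (1/2, 1/2), H(Y) = 1.0000 bits

Joint entropy: H(X,Y) = 2.5438 bits

I(X;Y) = 1.5801 + 1.0000 - 2.5438 = 0.0364 bits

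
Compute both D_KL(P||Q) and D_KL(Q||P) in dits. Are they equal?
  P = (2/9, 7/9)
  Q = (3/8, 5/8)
D_KL(P||Q) = 0.0234, D_KL(Q||P) = 0.0259

KL divergence is not symmetric: D_KL(P||Q) ≠ D_KL(Q||P) in general.

D_KL(P||Q) = 0.0234 dits
D_KL(Q||P) = 0.0259 dits

No, they are not equal!

This asymmetry is why KL divergence is not a true distance metric.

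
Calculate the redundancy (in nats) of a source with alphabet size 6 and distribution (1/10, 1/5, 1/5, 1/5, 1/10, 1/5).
0.0437 nats

Redundancy measures how far a source is from maximum entropy:
R = H_max - H(X)

Maximum entropy for 6 symbols: H_max = log_e(6) = 1.7918 nats
Actual entropy: H(X) = 1.7481 nats
Redundancy: R = 1.7918 - 1.7481 = 0.0437 nats

This redundancy represents potential for compression: the source could be compressed by 0.0437 nats per symbol.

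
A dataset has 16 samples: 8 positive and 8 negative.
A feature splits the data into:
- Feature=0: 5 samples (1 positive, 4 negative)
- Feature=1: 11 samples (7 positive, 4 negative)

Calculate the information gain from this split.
0.1243 bits

Information Gain = H(Y) - H(Y|Feature)

Before split:
P(positive) = 8/16 = 0.5000
H(Y) = 1.0000 bits

After split:
Feature=0: H = 0.7219 bits (weight = 5/16)
Feature=1: H = 0.9457 bits (weight = 11/16)
H(Y|Feature) = (5/16)×0.7219 + (11/16)×0.9457 = 0.8757 bits

Information Gain = 1.0000 - 0.8757 = 0.1243 bits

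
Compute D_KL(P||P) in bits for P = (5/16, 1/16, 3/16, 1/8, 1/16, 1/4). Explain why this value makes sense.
0.0000 bits

KL divergence satisfies the Gibbs inequality: D_KL(P||Q) ≥ 0 for all distributions P, Q.

D_KL(P||Q) = Σ p(x) log(p(x)/q(x))
Each term is p(x) × log_2(p(x)/p(x)) = p(x) × log_2(1) = 0, so the sum is 0.
D_KL(P||Q) = 0.0000 bits

When P = Q, the KL divergence is exactly 0, as there is no 'divergence' between identical distributions.

This non-negativity is a fundamental property: relative entropy cannot be negative because it measures how different Q is from P.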